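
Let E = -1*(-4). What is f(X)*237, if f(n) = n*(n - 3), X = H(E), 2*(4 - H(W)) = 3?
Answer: -1185/4 ≈ -296.25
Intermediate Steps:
E = 4
H(W) = 5/2 (H(W) = 4 - ½*3 = 4 - 3/2 = 5/2)
X = 5/2 ≈ 2.5000
f(n) = n*(-3 + n)
f(X)*237 = (5*(-3 + 5/2)/2)*237 = ((5/2)*(-½))*237 = -5/4*237 = -1185/4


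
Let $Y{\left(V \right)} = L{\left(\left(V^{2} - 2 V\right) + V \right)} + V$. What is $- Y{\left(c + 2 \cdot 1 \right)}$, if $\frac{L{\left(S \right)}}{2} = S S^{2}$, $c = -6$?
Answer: $-15996$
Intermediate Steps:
$L{\left(S \right)} = 2 S^{3}$ ($L{\left(S \right)} = 2 S S^{2} = 2 S^{3}$)
$Y{\left(V \right)} = V + 2 \left(V^{2} - V\right)^{3}$ ($Y{\left(V \right)} = 2 \left(\left(V^{2} - 2 V\right) + V\right)^{3} + V = 2 \left(V^{2} - V\right)^{3} + V = V + 2 \left(V^{2} - V\right)^{3}$)
$- Y{\left(c + 2 \cdot 1 \right)} = - (\left(-6 + 2 \cdot 1\right) + 2 \left(-6 + 2 \cdot 1\right)^{3} \left(-1 + \left(-6 + 2 \cdot 1\right)\right)^{3}) = - (\left(-6 + 2\right) + 2 \left(-6 + 2\right)^{3} \left(-1 + \left(-6 + 2\right)\right)^{3}) = - (-4 + 2 \left(-4\right)^{3} \left(-1 - 4\right)^{3}) = - (-4 + 2 \left(-64\right) \left(-5\right)^{3}) = - (-4 + 2 \left(-64\right) \left(-125\right)) = - (-4 + 16000) = \left(-1\right) 15996 = -15996$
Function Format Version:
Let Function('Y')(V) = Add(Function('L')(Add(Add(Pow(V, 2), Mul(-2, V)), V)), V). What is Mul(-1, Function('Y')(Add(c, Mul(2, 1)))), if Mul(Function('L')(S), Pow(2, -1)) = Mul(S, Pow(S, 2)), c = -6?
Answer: -15996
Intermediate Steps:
Function('L')(S) = Mul(2, Pow(S, 3)) (Function('L')(S) = Mul(2, Mul(S, Pow(S, 2))) = Mul(2, Pow(S, 3)))
Function('Y')(V) = Add(V, Mul(2, Pow(Add(Pow(V, 2), Mul(-1, V)), 3))) (Function('Y')(V) = Add(Mul(2, Pow(Add(Add(Pow(V, 2), Mul(-2, V)), V), 3)), V) = Add(Mul(2, Pow(Add(Pow(V, 2), Mul(-1, V)), 3)), V) = Add(V, Mul(2, Pow(Add(Pow(V, 2), Mul(-1, V)), 3))))
Mul(-1, Function('Y')(Add(c, Mul(2, 1)))) = Mul(-1, Add(Add(-6, Mul(2, 1)), Mul(2, Pow(Add(-6, Mul(2, 1)), 3), Pow(Add(-1, Add(-6, Mul(2, 1))), 3)))) = Mul(-1, Add(Add(-6, 2), Mul(2, Pow(Add(-6, 2), 3), Pow(Add(-1, Add(-6, 2)), 3)))) = Mul(-1, Add(-4, Mul(2, Pow(-4, 3), Pow(Add(-1, -4), 3)))) = Mul(-1, Add(-4, Mul(2, -64, Pow(-5, 3)))) = Mul(-1, Add(-4, Mul(2, -64, -125))) = Mul(-1, Add(-4, 16000)) = Mul(-1, 15996) = -15996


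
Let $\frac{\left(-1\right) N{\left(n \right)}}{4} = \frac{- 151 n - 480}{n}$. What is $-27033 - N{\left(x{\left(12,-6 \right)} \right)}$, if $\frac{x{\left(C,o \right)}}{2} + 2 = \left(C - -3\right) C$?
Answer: $- \frac{2460173}{89} \approx -27642.0$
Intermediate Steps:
$x{\left(C,o \right)} = -4 + 2 C \left(3 + C\right)$ ($x{\left(C,o \right)} = -4 + 2 \left(C - -3\right) C = -4 + 2 \left(C + 3\right) C = -4 + 2 \left(3 + C\right) C = -4 + 2 C \left(3 + C\right)$)
$N{\left(n \right)} = - \frac{4 \left(-480 - 151 n\right)}{n}$ ($N{\left(n \right)} = - 4 \frac{- 151 n - 480}{n} = - 4 \frac{-480 - 151 n}{n} = - \frac{4 \left(-480 - 151 n\right)}{n}$)
$-27033 - N{\left(x{\left(12,-6 \right)} \right)} = -27033 - \left(604 + \frac{1920}{-4 + 2 \cdot 12^{2} + 6 \cdot 12}\right) = -27033 - \left(604 + \frac{1920}{-4 + 2 \cdot 144 + 72}\right) = -27033 - \left(604 + \frac{1920}{-4 + 288 + 72}\right) = -27033 - \left(604 + \frac{1920}{356}\right) = -27033 - \left(604 + 1920 \cdot \frac{1}{356}\right) = -27033 - \left(604 + \frac{480}{89}\right) = -27033 - \frac{54236}{89} = - \frac{2460173}{89}$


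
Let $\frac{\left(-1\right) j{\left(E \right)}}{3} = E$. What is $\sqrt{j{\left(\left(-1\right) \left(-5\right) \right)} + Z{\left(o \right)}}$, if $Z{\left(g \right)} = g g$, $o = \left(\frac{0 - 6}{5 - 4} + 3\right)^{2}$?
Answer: $\sqrt{66} \approx 8.124$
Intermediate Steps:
$o = 9$ ($o = \left(- \frac{6}{1} + 3\right)^{2} = \left(\left(-6\right) 1 + 3\right)^{2} = \left(-6 + 3\right)^{2} = \left(-3\right)^{2} = 9$)
$Z{\left(g \right)} = g^{2}$
$j{\left(E \right)} = - 3 E$
$\sqrt{j{\left(\left(-1\right) \left(-5\right) \right)} + Z{\left(o \right)}} = \sqrt{- 3 \left(\left(-1\right) \left(-5\right)\right) + 9^{2}} = \sqrt{\left(-3\right) 5 + 81} = \sqrt{-15 + 81} = \sqrt{66}$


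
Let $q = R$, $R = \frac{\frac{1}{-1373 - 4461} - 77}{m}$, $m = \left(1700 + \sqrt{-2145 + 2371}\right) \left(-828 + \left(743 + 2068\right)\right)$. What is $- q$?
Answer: $\frac{190918075}{8357820256557} - \frac{449219 \sqrt{226}}{33431281026228} \approx 2.2641 \cdot 10^{-5}$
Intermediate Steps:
$m = 3371100 + 1983 \sqrt{226}$ ($m = \left(1700 + \sqrt{226}\right) \left(-828 + 2811\right) = \left(1700 + \sqrt{226}\right) 1983 = 3371100 + 1983 \sqrt{226} \approx 3.4009 \cdot 10^{6}$)
$R = - \frac{449219}{5834 \left(3371100 + 1983 \sqrt{226}\right)}$ ($R = \frac{\frac{1}{-1373 - 4461} - 77}{3371100 + 1983 \sqrt{226}} = \frac{\frac{1}{-5834} - 77}{3371100 + 1983 \sqrt{226}} = \frac{- \frac{1}{5834} - 77}{3371100 + 1983 \sqrt{226}} = - \frac{449219}{5834 \left(3371100 + 1983 \sqrt{226}\right)} \approx -2.2641 \cdot 10^{-5}$)
$q = - \frac{190918075}{8357820256557} + \frac{449219 \sqrt{226}}{33431281026228} \approx -2.2641 \cdot 10^{-5}$
$- q = - (- \frac{190918075}{8357820256557} + \frac{449219 \sqrt{226}}{33431281026228}) = \frac{190918075}{8357820256557} - \frac{449219 \sqrt{226}}{33431281026228}$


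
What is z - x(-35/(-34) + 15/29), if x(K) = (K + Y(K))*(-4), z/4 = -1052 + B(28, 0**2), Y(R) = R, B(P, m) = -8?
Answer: -2084220/493 ≈ -4227.6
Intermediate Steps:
z = -4240 (z = 4*(-1052 - 8) = 4*(-1060) = -4240)
x(K) = -8*K (x(K) = (K + K)*(-4) = (2*K)*(-4) = -8*K)
z - x(-35/(-34) + 15/29) = -4240 - (-8)*(-35/(-34) + 15/29) = -4240 - (-8)*(-35*(-1/34) + 15*(1/29)) = -4240 - (-8)*(35/34 + 15/29) = -4240 - (-8)*1525/986 = -4240 - 1*(-6100/493) = -4240 + 6100/493 = -2084220/493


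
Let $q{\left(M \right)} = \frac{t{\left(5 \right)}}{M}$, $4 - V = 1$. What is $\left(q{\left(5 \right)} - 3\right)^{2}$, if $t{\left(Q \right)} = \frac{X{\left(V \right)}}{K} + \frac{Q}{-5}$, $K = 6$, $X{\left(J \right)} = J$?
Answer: $\frac{961}{100} \approx 9.61$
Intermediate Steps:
$V = 3$ ($V = 4 - 1 = 3$)
$t{\left(Q \right)} = \frac{1}{2} - \frac{Q}{5}$ ($t{\left(Q \right)} = \frac{3}{6} + \frac{Q}{-5} = 3 \cdot \frac{1}{6} + Q \left(- \frac{1}{5}\right) = \frac{1}{2} - \frac{Q}{5}$)
$q{\left(M \right)} = - \frac{1}{2 M}$ ($q{\left(M \right)} = \frac{\frac{1}{2} - 1}{M} = - \frac{1}{2 M}$)
$\left(q{\left(5 \right)} - 3\right)^{2} = \left(- \frac{1}{2 \cdot 5} - 3\right)^{2} = \left(\left(- \frac{1}{2}\right) \frac{1}{5} - 3\right)^{2} = \left(- \frac{1}{10} - 3\right)^{2} = \left(- \frac{31}{10}\right)^{2} = \frac{961}{100}$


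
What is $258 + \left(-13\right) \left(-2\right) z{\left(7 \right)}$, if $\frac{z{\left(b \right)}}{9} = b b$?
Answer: $11724$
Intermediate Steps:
$z{\left(b \right)} = 9 b^{2}$ ($z{\left(b \right)} = 9 b b = 9 b^{2}$)
$258 + \left(-13\right) \left(-2\right) z{\left(7 \right)} = 258 + \left(-13\right) \left(-2\right) 9 \cdot 7^{2} = 258 + 26 \cdot 9 \cdot 49 = 258 + 26 \cdot 441 = 258 + 11466 = 11724$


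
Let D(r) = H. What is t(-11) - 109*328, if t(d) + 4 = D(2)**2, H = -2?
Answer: -35752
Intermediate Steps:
D(r) = -2
t(d) = 0 (t(d) = -4 + (-2)**2 = -4 + 4 = 0)
t(-11) - 109*328 = 0 - 109*328 = 0 - 35752 = -35752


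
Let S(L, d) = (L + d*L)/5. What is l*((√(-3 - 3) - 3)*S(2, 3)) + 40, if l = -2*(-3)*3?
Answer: -232/5 + 144*I*√6/5 ≈ -46.4 + 70.545*I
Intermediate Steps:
S(L, d) = L/5 + L*d/5 (S(L, d) = (L + L*d)*(⅕) = L/5 + L*d/5)
l = 18 (l = 6*3 = 18)
l*((√(-3 - 3) - 3)*S(2, 3)) + 40 = 18*((√(-3 - 3) - 3)*((⅕)*2*(1 + 3))) + 40 = 18*((√(-6) - 3)*((⅕)*2*4)) + 40 = 18*((I*√6 - 3)*(8/5)) + 40 = 18*((-3 + I*√6)*(8/5)) + 40 = 18*(-24/5 + 8*I*√6/5) + 40 = (-432/5 + 144*I*√6/5) + 40 = -232/5 + 144*I*√6/5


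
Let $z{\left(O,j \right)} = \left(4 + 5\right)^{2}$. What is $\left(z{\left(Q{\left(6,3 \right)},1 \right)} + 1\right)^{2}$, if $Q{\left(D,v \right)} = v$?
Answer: $6724$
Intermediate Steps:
$z{\left(O,j \right)} = 81$ ($z{\left(O,j \right)} = 9^{2} = 81$)
$\left(z{\left(Q{\left(6,3 \right)},1 \right)} + 1\right)^{2} = \left(81 + 1\right)^{2} = 82^{2} = 6724$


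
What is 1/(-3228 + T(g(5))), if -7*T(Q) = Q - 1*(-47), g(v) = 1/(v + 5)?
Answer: -70/226431 ≈ -0.00030915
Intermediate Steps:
g(v) = 1/(5 + v)
T(Q) = -47/7 - Q/7 (T(Q) = -(Q - 1*(-47))/7 = -(Q + 47)/7 = -(47 + Q)/7 = -47/7 - Q/7)
1/(-3228 + T(g(5))) = 1/(-3228 + (-47/7 - 1/(7*(5 + 5)))) = 1/(-3228 + (-47/7 - ⅐/10)) = 1/(-3228 + (-47/7 - ⅐*⅒)) = 1/(-3228 + (-47/7 - 1/70)) = 1/(-3228 - 471/70) = 1/(-226431/70) = -70/226431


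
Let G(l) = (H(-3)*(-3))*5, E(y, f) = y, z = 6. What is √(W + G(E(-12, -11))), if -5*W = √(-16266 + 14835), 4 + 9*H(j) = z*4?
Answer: √(-7500 - 135*I*√159)/15 ≈ 0.65108 - 5.8101*I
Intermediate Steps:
H(j) = 20/9 (H(j) = -4/9 + (6*4)/9 = -4/9 + (⅑)*24 = -4/9 + 8/3 = 20/9)
W = -3*I*√159/5 (W = -√(-16266 + 14835)/5 = -3*I*√159/5 ≈ -7.5657*I)
G(l) = -100/3 (G(l) = ((20/9)*(-3))*5 = -20/3*5 = -100/3)
√(W + G(E(-12, -11))) = √(-3*I*√159/5 - 100/3) = √(-100/3 - 3*I*√159/5)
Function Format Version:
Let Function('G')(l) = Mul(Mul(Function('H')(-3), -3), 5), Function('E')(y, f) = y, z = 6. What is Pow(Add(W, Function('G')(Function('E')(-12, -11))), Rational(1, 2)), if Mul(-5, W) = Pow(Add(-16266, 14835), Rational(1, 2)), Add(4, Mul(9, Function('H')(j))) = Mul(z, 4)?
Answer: Mul(Rational(1, 15), Pow(Add(-7500, Mul(-135, I, Pow(159, Rational(1, 2)))), Rational(1, 2))) ≈ Add(0.65108, Mul(-5.8101, I))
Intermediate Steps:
Function('H')(j) = Rational(20, 9) (Function('H')(j) = Add(Rational(-4, 9), Mul(Rational(1, 9), Mul(6, 4))) = Add(Rational(-4, 9), Mul(Rational(1, 9), 24)) = Add(Rational(-4, 9), Rational(8, 3)) = Rational(20, 9))
W = Mul(Rational(-3, 5), I, Pow(159, Rational(1, 2))) (W = Mul(Rational(-1, 5), Pow(Add(-16266, 14835), Rational(1, 2))) = Mul(Rational(-1, 5), Pow(-1431, Rational(1, 2))) = Mul(Rational(-1, 5), Mul(3, I, Pow(159, Rational(1, 2)))) = Mul(Rational(-3, 5), I, Pow(159, Rational(1, 2))) ≈ Mul(-7.5657, I))
Function('G')(l) = Rational(-100, 3) (Function('G')(l) = Mul(Mul(Rational(20, 9), -3), 5) = Mul(Rational(-20, 3), 5) = Rational(-100, 3))
Pow(Add(W, Function('G')(Function('E')(-12, -11))), Rational(1, 2)) = Pow(Add(Mul(Rational(-3, 5), I, Pow(159, Rational(1, 2))), Rational(-100, 3)), Rational(1, 2)) = Pow(Add(Rational(-100, 3), Mul(Rational(-3, 5), I, Pow(159, Rational(1, 2)))), Rational(1, 2))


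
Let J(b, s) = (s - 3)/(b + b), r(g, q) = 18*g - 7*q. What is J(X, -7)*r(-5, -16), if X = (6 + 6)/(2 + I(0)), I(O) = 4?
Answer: -55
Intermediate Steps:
r(g, q) = -7*q + 18*g
X = 2 (X = (6 + 6)/(2 + 4) = 12/6 = 12*(⅙) = 2)
J(b, s) = (-3 + s)/(2*b) (J(b, s) = (-3 + s)/((2*b)) = (-3 + s)*(1/(2*b)) = (-3 + s)/(2*b))
J(X, -7)*r(-5, -16) = ((½)*(-3 - 7)/2)*(-7*(-16) + 18*(-5)) = ((½)*(½)*(-10))*(112 - 90) = -5/2*22 = -55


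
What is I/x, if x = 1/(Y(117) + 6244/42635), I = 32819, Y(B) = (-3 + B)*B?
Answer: 18663242232806/42635 ≈ 4.3774e+8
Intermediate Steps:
Y(B) = B*(-3 + B)
x = 42635/568671874 (x = 1/(117*(-3 + 117) + 6244/42635) = 1/(117*114 + 6244*(1/42635)) = 1/(13338 + 6244/42635) = 1/(568671874/42635) = 42635/568671874 ≈ 7.4973e-5)
I/x = 32819/(42635/568671874) = 32819*(568671874/42635) = 18663242232806/42635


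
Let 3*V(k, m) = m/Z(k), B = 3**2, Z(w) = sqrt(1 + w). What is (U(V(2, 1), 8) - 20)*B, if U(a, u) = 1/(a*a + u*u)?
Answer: -310977/1729 ≈ -179.86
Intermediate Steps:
B = 9
V(k, m) = m/(3*sqrt(1 + k)) (V(k, m) = (m/(sqrt(1 + k)))/3 = (m/sqrt(1 + k))/3 = m/(3*sqrt(1 + k)))
U(a, u) = 1/(a**2 + u**2)
(U(V(2, 1), 8) - 20)*B = (1/(((1/3)*1/sqrt(1 + 2))**2 + 8**2) - 20)*9 = (1/(((1/3)*1/sqrt(3))**2 + 64) - 20)*9 = (1/(((1/3)*1*(sqrt(3)/3))**2 + 64) - 20)*9 = (1/((sqrt(3)/9)**2 + 64) - 20)*9 = (1/(1/27 + 64) - 20)*9 = (1/(1729/27) - 20)*9 = (27/1729 - 20)*9 = -34553/1729*9 = -310977/1729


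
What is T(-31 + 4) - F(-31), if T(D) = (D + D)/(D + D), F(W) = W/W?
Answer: 0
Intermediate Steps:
F(W) = 1
T(D) = 1 (T(D) = (2*D)/((2*D)) = (2*D)*(1/(2*D)) = 1)
T(-31 + 4) - F(-31) = 1 - 1*1 = 1 - 1 = 0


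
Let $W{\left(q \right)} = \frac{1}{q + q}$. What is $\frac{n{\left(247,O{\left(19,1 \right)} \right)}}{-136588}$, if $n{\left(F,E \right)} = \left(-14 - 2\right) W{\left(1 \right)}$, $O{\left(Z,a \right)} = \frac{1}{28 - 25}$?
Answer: $\frac{2}{34147} \approx 5.857 \cdot 10^{-5}$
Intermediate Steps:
$O{\left(Z,a \right)} = \frac{1}{3}$
$W{\left(q \right)} = \frac{1}{2 q}$
$n{\left(F,E \right)} = -8$ ($n{\left(F,E \right)} = \left(-14 - 2\right) \frac{1}{2 \cdot 1} = - 16 \cdot \frac{1}{2} \cdot 1 = \left(-16\right) \frac{1}{2} = -8$)
$\frac{n{\left(247,O{\left(19,1 \right)} \right)}}{-136588} = - \frac{8}{-136588} = \left(-8\right) \left(- \frac{1}{136588}\right) = \frac{2}{34147}$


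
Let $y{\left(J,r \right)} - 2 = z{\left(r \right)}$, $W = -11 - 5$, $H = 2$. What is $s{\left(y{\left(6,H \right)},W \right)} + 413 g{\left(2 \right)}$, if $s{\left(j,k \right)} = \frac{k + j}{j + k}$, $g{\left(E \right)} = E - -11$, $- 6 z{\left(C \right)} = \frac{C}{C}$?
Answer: $5370$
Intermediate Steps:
$W = -16$
$z{\left(C \right)} = - \frac{1}{6}$ ($z{\left(C \right)} = - \frac{C \frac{1}{C}}{6} = \left(- \frac{1}{6}\right) 1 = - \frac{1}{6}$)
$y{\left(J,r \right)} = \frac{11}{6}$ ($y{\left(J,r \right)} = 2 - \frac{1}{6} = \frac{11}{6}$)
$g{\left(E \right)} = 11 + E$ ($g{\left(E \right)} = E + 11 = 11 + E$)
$s{\left(j,k \right)} = 1$ ($s{\left(j,k \right)} = \frac{j + k}{j + k} = 1$)
$s{\left(y{\left(6,H \right)},W \right)} + 413 g{\left(2 \right)} = 1 + 413 \left(11 + 2\right) = 1 + 413 \cdot 13 = 1 + 5369 = 5370$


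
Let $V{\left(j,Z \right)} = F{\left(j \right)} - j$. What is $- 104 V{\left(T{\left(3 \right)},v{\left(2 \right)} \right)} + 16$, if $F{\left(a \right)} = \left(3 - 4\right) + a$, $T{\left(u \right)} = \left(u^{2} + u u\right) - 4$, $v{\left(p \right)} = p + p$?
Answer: $120$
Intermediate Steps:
$v{\left(p \right)} = 2 p$
$T{\left(u \right)} = -4 + 2 u^{2}$ ($T{\left(u \right)} = \left(u^{2} + u^{2}\right) - 4 = 2 u^{2} - 4 = -4 + 2 u^{2}$)
$F{\left(a \right)} = -1 + a$
$V{\left(j,Z \right)} = -1$ ($V{\left(j,Z \right)} = \left(-1 + j\right) - j = -1$)
$- 104 V{\left(T{\left(3 \right)},v{\left(2 \right)} \right)} + 16 = \left(-104\right) \left(-1\right) + 16 = 104 + 16 = 120$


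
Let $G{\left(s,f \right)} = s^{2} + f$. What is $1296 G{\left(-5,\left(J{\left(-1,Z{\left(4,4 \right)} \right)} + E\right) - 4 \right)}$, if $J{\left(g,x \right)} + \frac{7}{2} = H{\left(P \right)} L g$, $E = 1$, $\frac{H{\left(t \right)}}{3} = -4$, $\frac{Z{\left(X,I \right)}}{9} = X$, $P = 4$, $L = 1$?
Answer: $39528$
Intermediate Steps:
$Z{\left(X,I \right)} = 9 X$
$H{\left(t \right)} = -12$ ($H{\left(t \right)} = 3 \left(-4\right) = -12$)
$J{\left(g,x \right)} = - \frac{7}{2} - 12 g$ ($J{\left(g,x \right)} = - \frac{7}{2} + \left(-12\right) 1 g = - \frac{7}{2} - 12 g$)
$G{\left(s,f \right)} = f + s^{2}$
$1296 G{\left(-5,\left(J{\left(-1,Z{\left(4,4 \right)} \right)} + E\right) - 4 \right)} = 1296 \left(\left(\left(\left(- \frac{7}{2} - -12\right) + 1\right) - 4\right) + \left(-5\right)^{2}\right) = 1296 \left(\left(\left(\left(- \frac{7}{2} + 12\right) + 1\right) - 4\right) + 25\right) = 1296 \left(\left(\left(\frac{17}{2} + 1\right) - 4\right) + 25\right) = 1296 \left(\left(\frac{19}{2} - 4\right) + 25\right) = 1296 \left(\frac{11}{2} + 25\right) = 1296 \cdot \frac{61}{2} = 39528$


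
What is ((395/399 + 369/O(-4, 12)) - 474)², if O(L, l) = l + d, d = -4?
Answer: 1856725088689/10188864 ≈ 1.8223e+5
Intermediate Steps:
O(L, l) = -4 + l (O(L, l) = l - 4 = -4 + l)
((395/399 + 369/O(-4, 12)) - 474)² = ((395/399 + 369/(-4 + 12)) - 474)² = ((395*(1/399) + 369/8) - 474)² = ((395/399 + 369*(⅛)) - 474)² = ((395/399 + 369/8) - 474)² = (150391/3192 - 474)² = (-1362617/3192)² = 1856725088689/10188864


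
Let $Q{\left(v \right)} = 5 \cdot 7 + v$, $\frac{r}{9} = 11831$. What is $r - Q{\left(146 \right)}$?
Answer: $106298$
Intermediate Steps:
$r = 106479$ ($r = 9 \cdot 11831 = 106479$)
$Q{\left(v \right)} = 35 + v$
$r - Q{\left(146 \right)} = 106479 - \left(35 + 146\right) = 106479 - 181 = 106298$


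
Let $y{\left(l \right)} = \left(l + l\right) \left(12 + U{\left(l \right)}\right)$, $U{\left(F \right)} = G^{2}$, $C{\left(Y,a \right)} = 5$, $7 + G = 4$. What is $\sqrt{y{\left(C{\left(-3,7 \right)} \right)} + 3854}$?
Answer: $4 \sqrt{254} \approx 63.75$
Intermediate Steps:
$G = -3$ ($G = -7 + 4 = -3$)
$U{\left(F \right)} = 9$ ($U{\left(F \right)} = \left(-3\right)^{2} = 9$)
$y{\left(l \right)} = 42 l$ ($y{\left(l \right)} = \left(l + l\right) \left(12 + 9\right) = 2 l 21 = 42 l$)
$\sqrt{y{\left(C{\left(-3,7 \right)} \right)} + 3854} = \sqrt{42 \cdot 5 + 3854} = \sqrt{210 + 3854} = \sqrt{4064} = 4 \sqrt{254}$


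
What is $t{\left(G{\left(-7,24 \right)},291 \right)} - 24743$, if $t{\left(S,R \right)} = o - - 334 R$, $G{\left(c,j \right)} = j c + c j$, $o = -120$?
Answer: $72331$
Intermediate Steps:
$G{\left(c,j \right)} = 2 c j$ ($G{\left(c,j \right)} = c j + c j = 2 c j$)
$t{\left(S,R \right)} = -120 + 334 R$ ($t{\left(S,R \right)} = -120 - - 334 R = -120 + 334 R$)
$t{\left(G{\left(-7,24 \right)},291 \right)} - 24743 = \left(-120 + 334 \cdot 291\right) - 24743 = \left(-120 + 97194\right) - 24743 = 97074 - 24743 = 72331$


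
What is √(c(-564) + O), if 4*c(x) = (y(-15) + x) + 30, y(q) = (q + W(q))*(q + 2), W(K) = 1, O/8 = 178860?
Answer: 2*√357698 ≈ 1196.2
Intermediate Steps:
O = 1430880 (O = 8*178860 = 1430880)
y(q) = (1 + q)*(2 + q) (y(q) = (q + 1)*(q + 2) = (1 + q)*(2 + q))
c(x) = 53 + x/4 (c(x) = (((2 + (-15)² + 3*(-15)) + x) + 30)/4 = (((2 + 225 - 45) + x) + 30)/4 = ((182 + x) + 30)/4 = (212 + x)/4 = 53 + x/4)
√(c(-564) + O) = √((53 + (¼)*(-564)) + 1430880) = √((53 - 141) + 1430880) = √(-88 + 1430880) = √1430792 = 2*√357698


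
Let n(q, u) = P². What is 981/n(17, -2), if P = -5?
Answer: 981/25 ≈ 39.240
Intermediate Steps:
n(q, u) = 25 (n(q, u) = (-5)² = 25)
981/n(17, -2) = 981/25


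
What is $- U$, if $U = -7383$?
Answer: $7383$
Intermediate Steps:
$- U = \left(-1\right) \left(-7383\right) = 7383$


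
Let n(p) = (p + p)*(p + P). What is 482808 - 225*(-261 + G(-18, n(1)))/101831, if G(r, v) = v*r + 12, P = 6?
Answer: 49164934173/101831 ≈ 4.8281e+5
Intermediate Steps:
n(p) = 2*p*(6 + p) (n(p) = (p + p)*(p + 6) = (2*p)*(6 + p) = 2*p*(6 + p))
G(r, v) = 12 + r*v (G(r, v) = r*v + 12 = 12 + r*v)
482808 - 225*(-261 + G(-18, n(1)))/101831 = 482808 - 225*(-261 + (12 - 36*(6 + 1)))/101831 = 482808 - 225*(-261 + (12 - 36*7))*(1/101831) = 482808 - 225*(-261 + (12 - 18*14))*(1/101831) = 482808 - 225*(-261 + (12 - 252))*(1/101831) = 482808 - 225*(-261 - 240)*(1/101831) = 482808 - 225*(-501)*(1/101831) = 482808 + 112725*(1/101831) = 482808 + 112725/101831 = 49164934173/101831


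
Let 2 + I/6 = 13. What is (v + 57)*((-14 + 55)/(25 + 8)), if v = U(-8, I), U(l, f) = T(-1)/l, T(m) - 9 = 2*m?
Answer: 18409/264 ≈ 69.731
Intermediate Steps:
I = 66 (I = -12 + 6*13 = -12 + 78 = 66)
T(m) = 9 + 2*m
U(l, f) = 7/l (U(l, f) = (9 + 2*(-1))/l = (9 - 2)/l = 7/l)
v = -7/8 (v = 7/(-8) = 7*(-⅛) = -7/8 ≈ -0.87500)
(v + 57)*((-14 + 55)/(25 + 8)) = (-7/8 + 57)*((-14 + 55)/(25 + 8)) = 449*(41/33)/8 = 449*(41*(1/33))/8 = (449/8)*(41/33) = 18409/264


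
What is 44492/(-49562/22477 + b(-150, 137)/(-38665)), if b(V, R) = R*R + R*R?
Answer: -508773750485/36316531 ≈ -14009.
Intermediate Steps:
b(V, R) = 2*R**2 (b(V, R) = R**2 + R**2 = 2*R**2)
44492/(-49562/22477 + b(-150, 137)/(-38665)) = 44492/(-49562/22477 + (2*137**2)/(-38665)) = 44492/(-49562*1/22477 + (2*18769)*(-1/38665)) = 44492/(-49562/22477 + 37538*(-1/38665)) = 44492/(-49562/22477 - 37538/38665) = 44492/(-145266124/45740695) = 44492*(-45740695/145266124) = -508773750485/36316531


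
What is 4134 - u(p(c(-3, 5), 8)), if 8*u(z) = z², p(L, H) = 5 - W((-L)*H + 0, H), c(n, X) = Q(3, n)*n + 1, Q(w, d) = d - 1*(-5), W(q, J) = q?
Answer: 31847/8 ≈ 3980.9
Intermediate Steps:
Q(w, d) = 5 + d (Q(w, d) = d + 5 = 5 + d)
c(n, X) = 1 + n*(5 + n) (c(n, X) = (5 + n)*n + 1 = n*(5 + n) + 1 = 1 + n*(5 + n))
p(L, H) = 5 + H*L (p(L, H) = 5 - ((-L)*H + 0) = 5 - (-H*L + 0) = 5 - (-1)*H*L = 5 + H*L)
u(z) = z²/8
4134 - u(p(c(-3, 5), 8)) = 4134 - (5 + 8*(1 - 3*(5 - 3)))²/8 = 4134 - (5 + 8*(1 - 3*2))²/8 = 4134 - (5 + 8*(1 - 6))²/8 = 4134 - (5 + 8*(-5))²/8 = 4134 - (5 - 40)²/8 = 4134 - (-35)²/8 = 4134 - 1225/8 = 31847/8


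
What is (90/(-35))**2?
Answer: 324/49 ≈ 6.6122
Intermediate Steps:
(90/(-35))**2 = (90*(-1/35))**2 = (-18/7)**2 = 324/49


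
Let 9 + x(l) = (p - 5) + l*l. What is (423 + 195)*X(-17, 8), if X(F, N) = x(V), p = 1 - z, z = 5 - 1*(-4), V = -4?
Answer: -3708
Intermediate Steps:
z = 9 (z = 5 + 4 = 9)
p = -8 (p = 1 - 1*9 = 1 - 9 = -8)
x(l) = -22 + l² (x(l) = -9 + ((-8 - 5) + l*l) = -9 + (-13 + l²) = -22 + l²)
X(F, N) = -6 (X(F, N) = -22 + (-4)² = -22 + 16 = -6)
(423 + 195)*X(-17, 8) = (423 + 195)*(-6) = 618*(-6) = -3708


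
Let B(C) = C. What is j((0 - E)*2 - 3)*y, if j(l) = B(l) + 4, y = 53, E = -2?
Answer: 265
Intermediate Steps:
j(l) = 4 + l (j(l) = l + 4 = 4 + l)
j((0 - E)*2 - 3)*y = (4 + ((0 - 1*(-2))*2 - 3))*53 = (4 + ((0 + 2)*2 - 3))*53 = (4 + (2*2 - 3))*53 = (4 + (4 - 3))*53 = (4 + 1)*53 = 5*53 = 265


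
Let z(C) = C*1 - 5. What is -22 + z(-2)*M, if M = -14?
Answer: 76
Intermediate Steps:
z(C) = -5 + C (z(C) = C - 5 = -5 + C)
-22 + z(-2)*M = -22 + (-5 - 2)*(-14) = -22 - 7*(-14) = -22 + 98 = 76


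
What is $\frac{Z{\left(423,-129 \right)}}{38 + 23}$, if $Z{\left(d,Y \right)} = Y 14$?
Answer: $- \frac{1806}{61} \approx -29.607$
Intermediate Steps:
$Z{\left(d,Y \right)} = 14 Y$
$\frac{Z{\left(423,-129 \right)}}{38 + 23} = \frac{14 \left(-129\right)}{38 + 23} = \frac{1}{61} \left(-1806\right) = - \frac{1806}{61}$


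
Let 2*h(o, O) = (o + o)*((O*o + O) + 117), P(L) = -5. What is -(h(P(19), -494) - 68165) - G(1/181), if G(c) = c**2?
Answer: 2575997429/32761 ≈ 78630.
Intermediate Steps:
h(o, O) = o*(117 + O + O*o) (h(o, O) = ((o + o)*((O*o + O) + 117))/2 = ((2*o)*((O + O*o) + 117))/2 = ((2*o)*(117 + O + O*o))/2 = (2*o*(117 + O + O*o))/2 = o*(117 + O + O*o))
-(h(P(19), -494) - 68165) - G(1/181) = -(-5*(117 - 494 - 494*(-5)) - 68165) - (1/181)**2 = -(-5*(117 - 494 + 2470) - 68165) - (1/181)**2 = -(-5*2093 - 68165) - 1*1/32761 = -(-10465 - 68165) - 1/32761 = -1*(-78630) - 1/32761 = 78630 - 1/32761 = 2575997429/32761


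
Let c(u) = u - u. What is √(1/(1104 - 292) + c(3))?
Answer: √203/406 ≈ 0.035093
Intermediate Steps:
c(u) = 0
√(1/(1104 - 292) + c(3)) = √(1/(1104 - 292) + 0) = √(1/812 + 0) = √(1/812) = √203/406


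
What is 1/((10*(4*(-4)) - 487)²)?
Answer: 1/418609 ≈ 2.3889e-6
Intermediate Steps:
1/((10*(4*(-4)) - 487)²) = 1/((10*(-16) - 487)²) = 1/((-160 - 487)²) = 1/((-647)²) = 1/418609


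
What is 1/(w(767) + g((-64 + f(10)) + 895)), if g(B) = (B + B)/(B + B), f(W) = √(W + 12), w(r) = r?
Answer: 1/768 ≈ 0.0013021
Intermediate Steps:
f(W) = √(12 + W)
g(B) = 1 (g(B) = (2*B)/((2*B)) = (2*B)*(1/(2*B)) = 1)
1/(w(767) + g((-64 + f(10)) + 895)) = 1/(767 + 1) = 1/768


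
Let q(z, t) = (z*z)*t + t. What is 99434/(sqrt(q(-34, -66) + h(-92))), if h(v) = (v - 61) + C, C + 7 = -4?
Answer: -599*I*sqrt(76526)/461 ≈ -359.44*I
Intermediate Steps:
C = -11 (C = -7 - 4 = -11)
q(z, t) = t + t*z**2 (q(z, t) = z**2*t + t = t*z**2 + t = t + t*z**2)
h(v) = -72 + v (h(v) = (v - 61) - 11 = (-61 + v) - 11 = -72 + v)
99434/(sqrt(q(-34, -66) + h(-92))) = 99434/(sqrt(-66*(1 + (-34)**2) + (-72 - 92))) = 99434/(sqrt(-66*(1 + 1156) - 164)) = 99434/(sqrt(-66*1157 - 164)) = 99434/(sqrt(-76362 - 164)) = 99434/(sqrt(-76526)) = 99434/((I*sqrt(76526))) = 99434*(-I*sqrt(76526)/76526) = -599*I*sqrt(76526)/461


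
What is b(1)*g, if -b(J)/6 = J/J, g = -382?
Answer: 2292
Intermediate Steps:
b(J) = -6 (b(J) = -6*J/J = -6*1 = -6)
b(1)*g = -6*(-382) = 2292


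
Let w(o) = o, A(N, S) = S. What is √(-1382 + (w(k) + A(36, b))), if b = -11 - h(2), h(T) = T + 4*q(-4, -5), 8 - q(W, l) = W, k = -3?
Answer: I*√1446 ≈ 38.026*I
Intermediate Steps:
q(W, l) = 8 - W
h(T) = 48 + T (h(T) = T + 4*(8 - 1*(-4)) = T + 4*(8 + 4) = T + 4*12 = T + 48 = 48 + T)
b = -61 (b = -11 - (48 + 2) = -11 - 1*50 = -11 - 50 = -61)
√(-1382 + (w(k) + A(36, b))) = √(-1382 + (-3 - 61)) = √(-1382 - 64) = √(-1446) = I*√1446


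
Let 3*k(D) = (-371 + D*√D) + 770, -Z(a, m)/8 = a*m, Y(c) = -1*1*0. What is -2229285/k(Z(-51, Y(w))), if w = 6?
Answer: -2229285/133 ≈ -16762.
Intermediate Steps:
Y(c) = 0 (Y(c) = -1*0 = 0)
Z(a, m) = -8*a*m
k(D) = 133 + D^(3/2)/3 (k(D) = ((-371 + D*√D) + 770)/3 = ((-371 + D^(3/2)) + 770)/3 = (399 + D^(3/2))/3 = 133 + D^(3/2)/3)
-2229285/k(Z(-51, Y(w))) = -2229285/(133 + (-8*(-51)*0)^(3/2)/3) = -2229285/(133 + 0^(3/2)/3) = -2229285/(133 + (⅓)*0) = -2229285/(133 + 0) = -2229285/133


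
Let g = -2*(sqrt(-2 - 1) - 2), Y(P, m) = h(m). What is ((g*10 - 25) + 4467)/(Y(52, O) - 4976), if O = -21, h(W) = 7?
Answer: -4482/4969 + 20*I*sqrt(3)/4969 ≈ -0.90199 + 0.0069714*I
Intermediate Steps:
Y(P, m) = 7
g = 4 - 2*I*sqrt(3) (g = -2*(sqrt(-3) - 2) = -2*(I*sqrt(3) - 2) = -2*(-2 + I*sqrt(3)) = 4 - 2*I*sqrt(3) ≈ 4.0 - 3.4641*I)
((g*10 - 25) + 4467)/(Y(52, O) - 4976) = (((4 - 2*I*sqrt(3))*10 - 25) + 4467)/(7 - 4976) = (((40 - 20*I*sqrt(3)) - 25) + 4467)/(-4969) = ((15 - 20*I*sqrt(3)) + 4467)*(-1/4969) = (4482 - 20*I*sqrt(3))*(-1/4969) = -4482/4969 + 20*I*sqrt(3)/4969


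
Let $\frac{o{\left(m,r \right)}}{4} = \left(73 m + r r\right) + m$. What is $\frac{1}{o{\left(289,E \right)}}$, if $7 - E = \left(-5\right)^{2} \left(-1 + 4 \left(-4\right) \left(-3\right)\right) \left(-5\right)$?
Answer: $\frac{1}{138477240} \approx 7.2214 \cdot 10^{-9}$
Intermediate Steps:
$E = 5882$ ($E = 7 - \left(-5\right)^{2} \left(-1 + 4 \left(-4\right) \left(-3\right)\right) \left(-5\right) = 7 - 25 \left(-1 - -48\right) \left(-5\right) = 7 - 25 \left(-1 + 48\right) \left(-5\right) = 7 - 25 \cdot 47 \left(-5\right) = 7 - 1175 \left(-5\right) = 7 - -5875 = 7 + 5875 = 5882$)
$o{\left(m,r \right)} = 4 r^{2} + 296 m$ ($o{\left(m,r \right)} = 4 \left(\left(73 m + r r\right) + m\right) = 4 \left(\left(73 m + r^{2}\right) + m\right) = 4 \left(\left(r^{2} + 73 m\right) + m\right) = 4 \left(r^{2} + 74 m\right) = 4 r^{2} + 296 m$)
$\frac{1}{o{\left(289,E \right)}} = \frac{1}{4 \cdot 5882^{2} + 296 \cdot 289} = \frac{1}{4 \cdot 34597924 + 85544} = \frac{1}{138391696 + 85544} = \frac{1}{138477240}$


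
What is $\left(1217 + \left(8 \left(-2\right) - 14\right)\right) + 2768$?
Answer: $3955$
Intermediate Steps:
$\left(1217 + \left(8 \left(-2\right) - 14\right)\right) + 2768 = \left(1217 - 30\right) + 2768 = 1187 + 2768 = 3955$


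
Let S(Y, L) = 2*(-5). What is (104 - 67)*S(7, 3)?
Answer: -370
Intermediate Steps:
S(Y, L) = -10
(104 - 67)*S(7, 3) = (104 - 67)*(-10) = 37*(-10) = -370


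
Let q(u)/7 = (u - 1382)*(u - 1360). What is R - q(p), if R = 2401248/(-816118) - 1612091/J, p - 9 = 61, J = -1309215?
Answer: -6329298548129830391/534236963685 ≈ -1.1847e+7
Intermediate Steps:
p = 70 (p = 9 + 61 = 70)
R = -914046708791/534236963685 (R = 2401248/(-816118) - 1612091/(-1309215) = 2401248*(-1/816118) - 1612091*(-1/1309215) = -1200624/408059 + 1612091/1309215 = -914046708791/534236963685 ≈ -1.7109)
q(u) = 7*(-1382 + u)*(-1360 + u) (q(u) = 7*((u - 1382)*(u - 1360)) = 7*((-1382 + u)*(-1360 + u)) = 7*(-1382 + u)*(-1360 + u))
R - q(p) = -914046708791/534236963685 - (13156640 - 19194*70 + 7*70**2) = -914046708791/534236963685 - (13156640 - 1343580 + 7*4900) = -914046708791/534236963685 - (13156640 - 1343580 + 34300) = -914046708791/534236963685 - 1*11847360 = -914046708791/534236963685 - 11847360 = -6329298548129830391/534236963685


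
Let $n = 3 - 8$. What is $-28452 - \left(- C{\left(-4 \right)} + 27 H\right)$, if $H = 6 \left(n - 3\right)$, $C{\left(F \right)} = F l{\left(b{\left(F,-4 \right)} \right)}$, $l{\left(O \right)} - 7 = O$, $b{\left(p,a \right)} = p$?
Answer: $-27168$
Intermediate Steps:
$n = -5$ ($n = 3 - 8 = -5$)
$l{\left(O \right)} = 7 + O$
$C{\left(F \right)} = F \left(7 + F\right)$
$H = -48$ ($H = 6 \left(-5 - 3\right) = 6 \left(-8\right) = -48$)
$-28452 - \left(- C{\left(-4 \right)} + 27 H\right) = -28452 - \left(-1296 + 4 \left(7 - 4\right)\right) = -28452 + \left(\left(-4\right) 3 + 1296\right) = -28452 + \left(-12 + 1296\right) = -28452 + 1284 = -27168$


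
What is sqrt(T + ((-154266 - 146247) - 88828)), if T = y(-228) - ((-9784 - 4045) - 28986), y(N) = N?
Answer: I*sqrt(346754) ≈ 588.86*I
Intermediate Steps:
T = 42587 (T = -228 - ((-9784 - 4045) - 28986) = -228 - (-13829 - 28986) = -228 - 1*(-42815) = -228 + 42815 = 42587)
sqrt(T + ((-154266 - 146247) - 88828)) = sqrt(42587 + ((-154266 - 146247) - 88828)) = sqrt(42587 + (-300513 - 88828)) = sqrt(42587 - 389341) = sqrt(-346754) = I*sqrt(346754)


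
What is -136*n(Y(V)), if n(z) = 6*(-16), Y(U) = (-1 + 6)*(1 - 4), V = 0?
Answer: 13056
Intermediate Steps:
Y(U) = -15 (Y(U) = 5*(-3) = -15)
n(z) = -96
-136*n(Y(V)) = -136*(-96) = 13056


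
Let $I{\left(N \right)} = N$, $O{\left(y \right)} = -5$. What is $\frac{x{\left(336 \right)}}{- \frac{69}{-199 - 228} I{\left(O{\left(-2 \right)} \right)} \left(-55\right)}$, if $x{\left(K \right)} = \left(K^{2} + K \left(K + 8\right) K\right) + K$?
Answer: $\frac{5543805904}{6325} \approx 8.7649 \cdot 10^{5}$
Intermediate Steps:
$x{\left(K \right)} = K + K^{2} + K^{2} \left(8 + K\right)$ ($x{\left(K \right)} = \left(K^{2} + K \left(8 + K\right) K\right) + K = \left(K^{2} + K^{2} \left(8 + K\right)\right) + K = K + K^{2} + K^{2} \left(8 + K\right)$)
$\frac{x{\left(336 \right)}}{- \frac{69}{-199 - 228} I{\left(O{\left(-2 \right)} \right)} \left(-55\right)} = \frac{336 \left(1 + 336^{2} + 9 \cdot 336\right)}{- \frac{69}{-199 - 228} \left(\left(-5\right) \left(-55\right)\right)} = \frac{336 \left(1 + 112896 + 3024\right)}{- \frac{69}{-427} \cdot 275} = \frac{336 \cdot 115921}{\left(-69\right) \left(- \frac{1}{427}\right) 275} = \frac{38949456}{\frac{69}{427} \cdot 275} = \frac{38949456}{\frac{18975}{427}} = 38949456 \cdot \frac{427}{18975} = \frac{5543805904}{6325}$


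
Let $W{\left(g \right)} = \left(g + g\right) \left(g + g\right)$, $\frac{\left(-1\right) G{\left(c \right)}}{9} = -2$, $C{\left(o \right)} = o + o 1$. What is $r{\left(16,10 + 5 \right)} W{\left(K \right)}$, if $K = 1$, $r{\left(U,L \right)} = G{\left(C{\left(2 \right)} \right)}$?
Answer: $72$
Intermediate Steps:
$C{\left(o \right)} = 2 o$ ($C{\left(o \right)} = o + o = 2 o$)
$G{\left(c \right)} = 18$ ($G{\left(c \right)} = \left(-9\right) \left(-2\right) = 18$)
$r{\left(U,L \right)} = 18$
$W{\left(g \right)} = 4 g^{2}$ ($W{\left(g \right)} = 2 g 2 g = 4 g^{2}$)
$r{\left(16,10 + 5 \right)} W{\left(K \right)} = 18 \cdot 4 \cdot 1^{2} = 18 \cdot 4 \cdot 1 = 18 \cdot 4 = 72$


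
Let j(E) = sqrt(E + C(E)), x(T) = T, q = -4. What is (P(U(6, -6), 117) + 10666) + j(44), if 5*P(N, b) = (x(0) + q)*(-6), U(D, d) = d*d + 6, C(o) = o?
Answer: 53354/5 + 2*sqrt(22) ≈ 10680.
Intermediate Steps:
j(E) = sqrt(2)*sqrt(E) (j(E) = sqrt(E + E) = sqrt(2*E) = sqrt(2)*sqrt(E))
U(D, d) = 6 + d**2 (U(D, d) = d**2 + 6 = 6 + d**2)
P(N, b) = 24/5 (P(N, b) = ((0 - 4)*(-6))/5 = (-4*(-6))/5 = (1/5)*24 = 24/5)
(P(U(6, -6), 117) + 10666) + j(44) = (24/5 + 10666) + sqrt(2)*sqrt(44) = 53354/5 + sqrt(2)*(2*sqrt(11)) = 53354/5 + 2*sqrt(22)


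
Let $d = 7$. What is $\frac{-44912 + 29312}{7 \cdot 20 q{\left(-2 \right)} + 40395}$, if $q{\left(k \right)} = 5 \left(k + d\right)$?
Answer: $- \frac{3120}{8779} \approx -0.35539$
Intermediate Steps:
$q{\left(k \right)} = 35 + 5 k$ ($q{\left(k \right)} = 5 \left(k + 7\right) = 5 \left(7 + k\right) = 35 + 5 k$)
$\frac{-44912 + 29312}{7 \cdot 20 q{\left(-2 \right)} + 40395} = \frac{-44912 + 29312}{7 \cdot 20 \left(35 + 5 \left(-2\right)\right) + 40395} = - \frac{15600}{140 \left(35 - 10\right) + 40395} = - \frac{15600}{140 \cdot 25 + 40395} = - \frac{15600}{3500 + 40395} = - \frac{15600}{43895} = \left(-15600\right) \frac{1}{43895} = - \frac{3120}{8779}$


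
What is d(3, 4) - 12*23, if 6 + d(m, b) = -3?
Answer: -285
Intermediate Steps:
d(m, b) = -9 (d(m, b) = -6 - 3 = -9)
d(3, 4) - 12*23 = -9 - 12*23 = -9 - 276 = -285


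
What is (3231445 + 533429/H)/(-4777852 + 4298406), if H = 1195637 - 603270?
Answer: -957100956872/142003994341 ≈ -6.7400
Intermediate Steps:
H = 592367
(3231445 + 533429/H)/(-4777852 + 4298406) = (3231445 + 533429/592367)/(-4777852 + 4298406) = (3231445 + 533429*(1/592367))/(-479446) = (3231445 + 533429/592367)*(-1/479446) = (1914201913744/592367)*(-1/479446) = -957100956872/142003994341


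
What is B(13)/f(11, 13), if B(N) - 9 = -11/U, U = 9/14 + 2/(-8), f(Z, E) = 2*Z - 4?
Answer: -19/18 ≈ -1.0556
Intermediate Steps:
f(Z, E) = -4 + 2*Z
U = 11/28 (U = 9*(1/14) + 2*(-1/8) = 9/14 - 1/4 = 11/28 ≈ 0.39286)
B(N) = -19 (B(N) = 9 - 11/11/28 = 9 - 11*28/11 = 9 - 28 = -19)
B(13)/f(11, 13) = -19/(-4 + 2*11) = -19/(-4 + 22) = -19/18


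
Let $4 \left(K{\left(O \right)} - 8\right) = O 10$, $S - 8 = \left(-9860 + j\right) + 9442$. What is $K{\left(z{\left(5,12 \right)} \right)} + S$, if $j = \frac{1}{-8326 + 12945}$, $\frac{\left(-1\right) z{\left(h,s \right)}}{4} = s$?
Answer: $- \frac{2411117}{4619} \approx -522.0$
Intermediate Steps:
$z{\left(h,s \right)} = - 4 s$
$j = \frac{1}{4619} \approx 0.0002165$
$S = - \frac{1893789}{4619}$ ($S = 8 + \left(\left(-9860 + \frac{1}{4619}\right) + 9442\right) = 8 + \left(- \frac{45543339}{4619} + 9442\right) = 8 - \frac{1930741}{4619} = - \frac{1893789}{4619} \approx -410.0$)
$K{\left(O \right)} = 8 + \frac{5 O}{2}$ ($K{\left(O \right)} = 8 + \frac{O 10}{4} = 8 + \frac{10 O}{4} = 8 + \frac{5 O}{2}$)
$K{\left(z{\left(5,12 \right)} \right)} + S = \left(8 + \frac{5 \left(\left(-4\right) 12\right)}{2}\right) - \frac{1893789}{4619} = \left(8 + \frac{5}{2} \left(-48\right)\right) - \frac{1893789}{4619} = \left(8 - 120\right) - \frac{1893789}{4619} = -112 - \frac{1893789}{4619} = - \frac{2411117}{4619}$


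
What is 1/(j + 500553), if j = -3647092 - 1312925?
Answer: -1/4459464 ≈ -2.2424e-7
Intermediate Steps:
j = -4960017
1/(j + 500553) = 1/(-4960017 + 500553) = 1/(-4459464) = -1/4459464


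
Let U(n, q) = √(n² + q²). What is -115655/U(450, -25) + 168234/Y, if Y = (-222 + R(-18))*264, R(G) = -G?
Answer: -2549/816 - 23131*√13/325 ≈ -259.74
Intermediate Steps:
Y = -53856 (Y = (-222 - 1*(-18))*264 = (-222 + 18)*264 = -204*264 = -53856)
-115655/U(450, -25) + 168234/Y = -115655/√(450² + (-25)²) + 168234/(-53856) = -115655/√(202500 + 625) + 168234*(-1/53856) = -115655*√13/1625 - 2549/816 = -23131*√13/325 - 2549/816 = -2549/816 - 23131*√13/325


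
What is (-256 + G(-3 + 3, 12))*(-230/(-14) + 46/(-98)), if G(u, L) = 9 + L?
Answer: -183770/49 ≈ -3750.4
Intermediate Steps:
(-256 + G(-3 + 3, 12))*(-230/(-14) + 46/(-98)) = (-256 + (9 + 12))*(-230/(-14) + 46/(-98)) = (-256 + 21)*(-230*(-1/14) + 46*(-1/98)) = -235*(115/7 - 23/49) = -235*782/49 = -183770/49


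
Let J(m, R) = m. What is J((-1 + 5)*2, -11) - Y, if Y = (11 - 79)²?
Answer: -4616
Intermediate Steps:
Y = 4624 (Y = (-68)² = 4624)
J((-1 + 5)*2, -11) - Y = (-1 + 5)*2 - 1*4624 = 4*2 - 4624 = 8 - 4624 = -4616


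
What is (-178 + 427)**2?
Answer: 62001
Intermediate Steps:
(-178 + 427)**2 = 249**2 = 62001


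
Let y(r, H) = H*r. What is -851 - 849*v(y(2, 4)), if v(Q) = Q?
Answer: -7643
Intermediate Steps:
-851 - 849*v(y(2, 4)) = -851 - 3396*2 = -851 - 849*8 = -851 - 6792 = -7643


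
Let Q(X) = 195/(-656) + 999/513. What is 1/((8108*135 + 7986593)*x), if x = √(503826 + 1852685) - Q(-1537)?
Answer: 256347088/3324495882771106537691 + 155351296*√2356511/3324495882771106537691 ≈ 7.1811e-11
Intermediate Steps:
Q(X) = 20567/12464 (Q(X) = 195*(-1/656) + 999*(1/513) = -195/656 + 37/19 = 20567/12464)
x = -20567/12464 + √2356511 (x = √(503826 + 1852685) - 1*20567/12464 = √2356511 - 20567/12464 = -20567/12464 + √2356511 ≈ 1533.4)
1/((8108*135 + 7986593)*x) = 1/((8108*135 + 7986593)*(-20567/12464 + √2356511)) = 1/((1094580 + 7986593)*(-20567/12464 + √2356511)) = 1/(9081173*(-20567/12464 + √2356511))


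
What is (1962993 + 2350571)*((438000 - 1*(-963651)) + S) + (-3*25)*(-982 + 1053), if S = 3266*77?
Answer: 7130894990687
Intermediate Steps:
S = 251482
(1962993 + 2350571)*((438000 - 1*(-963651)) + S) + (-3*25)*(-982 + 1053) = (1962993 + 2350571)*((438000 - 1*(-963651)) + 251482) + (-3*25)*(-982 + 1053) = 4313564*((438000 + 963651) + 251482) - 75*71 = 4313564*(1401651 + 251482) - 5325 = 4313564*1653133 - 5325 = 7130894996012 - 5325 = 7130894990687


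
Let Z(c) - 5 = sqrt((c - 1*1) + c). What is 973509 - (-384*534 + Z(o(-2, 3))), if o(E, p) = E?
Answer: 1178560 - I*sqrt(5) ≈ 1.1786e+6 - 2.2361*I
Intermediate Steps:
Z(c) = 5 + sqrt(-1 + 2*c) (Z(c) = 5 + sqrt((c - 1*1) + c) = 5 + sqrt((c - 1) + c) = 5 + sqrt((-1 + c) + c) = 5 + sqrt(-1 + 2*c))
973509 - (-384*534 + Z(o(-2, 3))) = 973509 - (-384*534 + (5 + sqrt(-1 + 2*(-2)))) = 973509 - (-205056 + (5 + sqrt(-1 - 4))) = 973509 - (-205056 + (5 + sqrt(-5))) = 973509 - (-205056 + (5 + I*sqrt(5))) = 973509 - (-205051 + I*sqrt(5)) = 973509 + (205051 - I*sqrt(5)) = 1178560 - I*sqrt(5)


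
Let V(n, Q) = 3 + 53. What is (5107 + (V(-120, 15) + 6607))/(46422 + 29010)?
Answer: 5885/37716 ≈ 0.15603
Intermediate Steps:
V(n, Q) = 56
(5107 + (V(-120, 15) + 6607))/(46422 + 29010) = (5107 + (56 + 6607))/(46422 + 29010) = (5107 + 6663)/75432 = 11770*(1/75432) = 5885/37716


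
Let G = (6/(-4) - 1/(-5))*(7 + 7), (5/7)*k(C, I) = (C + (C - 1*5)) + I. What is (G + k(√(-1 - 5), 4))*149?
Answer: -14602/5 + 2086*I*√6/5 ≈ -2920.4 + 1021.9*I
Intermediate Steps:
k(C, I) = -7 + 7*I/5 + 14*C/5 (k(C, I) = 7*((C + (C - 1*5)) + I)/5 = 7*((C + (C - 5)) + I)/5 = 7*((C + (-5 + C)) + I)/5 = 7*((-5 + 2*C) + I)/5 = 7*(-5 + I + 2*C)/5 = -7 + 7*I/5 + 14*C/5)
G = -91/5 (G = (6*(-¼) - 1*(-⅕))*14 = (-3/2 + ⅕)*14 = -13/10*14 = -91/5 ≈ -18.200)
(G + k(√(-1 - 5), 4))*149 = (-91/5 + (-7 + (7/5)*4 + 14*√(-1 - 5)/5))*149 = (-91/5 + (-7 + 28/5 + 14*√(-6)/5))*149 = (-91/5 + (-7 + 28/5 + 14*(I*√6)/5))*149 = (-91/5 + (-7 + 28/5 + 14*I*√6/5))*149 = (-91/5 + (-7/5 + 14*I*√6/5))*149 = (-98/5 + 14*I*√6/5)*149 = -14602/5 + 2086*I*√6/5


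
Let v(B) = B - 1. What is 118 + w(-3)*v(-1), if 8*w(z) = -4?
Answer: 119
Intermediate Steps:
w(z) = -½ (w(z) = (⅛)*(-4) = -½)
v(B) = -1 + B
118 + w(-3)*v(-1) = 118 - (-1 - 1)/2 = 118 - ½*(-2) = 118 + 1 = 119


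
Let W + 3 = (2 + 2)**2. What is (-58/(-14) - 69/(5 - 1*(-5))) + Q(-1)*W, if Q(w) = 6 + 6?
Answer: 10727/70 ≈ 153.24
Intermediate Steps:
Q(w) = 12
W = 13 (W = -3 + (2 + 2)**2 = -3 + 4**2 = -3 + 16 = 13)
(-58/(-14) - 69/(5 - 1*(-5))) + Q(-1)*W = (-58/(-14) - 69/(5 - 1*(-5))) + 12*13 = (-58*(-1/14) - 69/(5 + 5)) + 156 = (29/7 - 69/10) + 156 = -193/70 + 156 = 10727/70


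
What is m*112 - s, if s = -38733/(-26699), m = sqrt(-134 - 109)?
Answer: -38733/26699 + 1008*I*sqrt(3) ≈ -1.4507 + 1745.9*I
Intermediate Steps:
m = 9*I*sqrt(3) (m = sqrt(-243) = 9*I*sqrt(3) ≈ 15.588*I)
s = 38733/26699 (s = -38733*(-1/26699) = 38733/26699 ≈ 1.4507)
m*112 - s = (9*I*sqrt(3))*112 - 1*38733/26699 = 1008*I*sqrt(3) - 38733/26699 = -38733/26699 + 1008*I*sqrt(3)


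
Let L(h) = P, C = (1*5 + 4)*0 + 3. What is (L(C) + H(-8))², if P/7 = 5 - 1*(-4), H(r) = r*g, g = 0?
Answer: 3969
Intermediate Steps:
H(r) = 0 (H(r) = r*0 = 0)
C = 3 (C = (5 + 4)*0 + 3 = 9*0 + 3 = 0 + 3 = 3)
P = 63 (P = 7*(5 - 1*(-4)) = 7*(5 + 4) = 7*9 = 63)
L(h) = 63
(L(C) + H(-8))² = (63 + 0)² = 63² = 3969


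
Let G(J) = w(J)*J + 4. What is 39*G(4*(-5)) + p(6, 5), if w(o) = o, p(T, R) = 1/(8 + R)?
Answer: 204829/13 ≈ 15756.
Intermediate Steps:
G(J) = 4 + J² (G(J) = J*J + 4 = J² + 4 = 4 + J²)
39*G(4*(-5)) + p(6, 5) = 39*(4 + (4*(-5))²) + 1/(8 + 5) = 39*(4 + (-20)²) + 1/13 = 39*(4 + 400) + 1/13 = 39*404 + 1/13 = 15756 + 1/13 = 204829/13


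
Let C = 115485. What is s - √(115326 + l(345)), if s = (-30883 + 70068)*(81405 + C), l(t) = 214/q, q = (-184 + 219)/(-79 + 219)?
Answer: 7715134650 - √116182 ≈ 7.7151e+9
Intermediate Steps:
q = ¼ (q = 35/140 = 35*(1/140) = ¼ ≈ 0.25000)
l(t) = 856 (l(t) = 214/(¼) = 214*4 = 856)
s = 7715134650 (s = (-30883 + 70068)*(81405 + 115485) = 39185*196890 = 7715134650)
s - √(115326 + l(345)) = 7715134650 - √(115326 + 856) = 7715134650 - √116182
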